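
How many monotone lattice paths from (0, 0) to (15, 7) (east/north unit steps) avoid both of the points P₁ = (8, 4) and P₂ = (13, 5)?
Number of paths = 77556

Inclusion–exclusion. Total paths: C(22, 15) = 170544. Through P₁: C(12, 8)·C(10, 7) = 59400. Through P₂: C(18, 13)·C(4, 2) = 51408. Since P₁ is strictly southwest of P₂, a monotone path through both must visit P₁ then P₂; paths through both = C(12, 8)·C(6, 5)·C(4, 2) = 17820. Avoid both = 170544 − 59400 − 51408 + 17820 = 77556.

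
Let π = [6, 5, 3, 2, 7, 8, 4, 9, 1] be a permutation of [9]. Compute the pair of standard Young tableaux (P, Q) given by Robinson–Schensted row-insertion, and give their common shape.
P = [1, 4, 8, 9] / [2, 7] / [3] / [5] / [6];  Q = [1, 5, 6, 8] / [2, 7] / [3] / [4] / [9];  common shape = (4, 2, 1, 1, 1)

Row-insert the values π_1, π_2, … into P one at a time, bumping the leftmost entry strictly greater than the inserted value down to the next row. The recording tableau Q records, in position (i, j), the step at which that cell was added to P.
  Insert 6 (step 1): P = [6];  Q = [1]
  Insert 5 (step 2): P = [5] / [6];  Q = [1] / [2]
  Insert 3 (step 3): P = [3] / [5] / [6];  Q = [1] / [2] / [3]
  Insert 2 (step 4): P = [2] / [3] / [5] / [6];  Q = [1] / [2] / [3] / [4]
  Insert 7 (step 5): P = [2, 7] / [3] / [5] / [6];  Q = [1, 5] / [2] / [3] / [4]
  Insert 8 (step 6): P = [2, 7, 8] / [3] / [5] / [6];  Q = [1, 5, 6] / [2] / [3] / [4]
  Insert 4 (step 7): P = [2, 4, 8] / [3, 7] / [5] / [6];  Q = [1, 5, 6] / [2, 7] / [3] / [4]
  Insert 9 (step 8): P = [2, 4, 8, 9] / [3, 7] / [5] / [6];  Q = [1, 5, 6, 8] / [2, 7] / [3] / [4]
  Insert 1 (step 9): P = [1, 4, 8, 9] / [2, 7] / [3] / [5] / [6];  Q = [1, 5, 6, 8] / [2, 7] / [3] / [4] / [9]
Final shape: (4, 2, 1, 1, 1).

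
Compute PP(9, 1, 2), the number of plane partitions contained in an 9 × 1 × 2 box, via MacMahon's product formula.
PP(9, 1, 2) = 55

Evaluate the triple product over i = 1..9, j = 1..1, k = 1..2. The factors are (2/1) · (3/2) · (3/2) · (4/3) · (4/3) · (5/4) · (5/4) · (6/5) · … (18 factors total). The numerators and denominators telescope so the product is an integer; carrying out the multiplication exactly gives PP(9, 1, 2) = 55.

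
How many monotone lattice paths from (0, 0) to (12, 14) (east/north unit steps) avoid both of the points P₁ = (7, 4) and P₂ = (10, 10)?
Number of paths = 6311170

Inclusion–exclusion. Total paths: C(26, 12) = 9657700. Through P₁: C(11, 7)·C(15, 5) = 990990. Through P₂: C(20, 10)·C(6, 2) = 2771340. Since P₁ is strictly southwest of P₂, a monotone path through both must visit P₁ then P₂; paths through both = C(11, 7)·C(9, 3)·C(6, 2) = 415800. Avoid both = 9657700 − 990990 − 2771340 + 415800 = 6311170.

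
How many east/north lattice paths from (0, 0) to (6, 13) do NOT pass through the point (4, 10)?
Number of paths = 17122

Total paths from (0, 0) to (6, 13): C(19, 6) = 27132. Paths through (4, 10): (paths (0, 0) → (4, 10)) × (paths (4, 10) → (6, 13)) = C(14, 4) · C(5, 2) = 1001 · 10 = 10010. Avoidance count = 27132 − 10010 = 17122.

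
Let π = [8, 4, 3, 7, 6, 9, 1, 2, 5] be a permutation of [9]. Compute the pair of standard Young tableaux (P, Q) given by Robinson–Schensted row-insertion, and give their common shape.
P = [1, 2, 5] / [3, 6, 9] / [4, 7] / [8];  Q = [1, 4, 6] / [2, 5, 9] / [3, 8] / [7];  common shape = (3, 3, 2, 1)

Row-insert the values π_1, π_2, … into P one at a time, bumping the leftmost entry strictly greater than the inserted value down to the next row. The recording tableau Q records, in position (i, j), the step at which that cell was added to P.
  Insert 8 (step 1): P = [8];  Q = [1]
  Insert 4 (step 2): P = [4] / [8];  Q = [1] / [2]
  Insert 3 (step 3): P = [3] / [4] / [8];  Q = [1] / [2] / [3]
  Insert 7 (step 4): P = [3, 7] / [4] / [8];  Q = [1, 4] / [2] / [3]
  Insert 6 (step 5): P = [3, 6] / [4, 7] / [8];  Q = [1, 4] / [2, 5] / [3]
  Insert 9 (step 6): P = [3, 6, 9] / [4, 7] / [8];  Q = [1, 4, 6] / [2, 5] / [3]
  Insert 1 (step 7): P = [1, 6, 9] / [3, 7] / [4] / [8];  Q = [1, 4, 6] / [2, 5] / [3] / [7]
  Insert 2 (step 8): P = [1, 2, 9] / [3, 6] / [4, 7] / [8];  Q = [1, 4, 6] / [2, 5] / [3, 8] / [7]
  Insert 5 (step 9): P = [1, 2, 5] / [3, 6, 9] / [4, 7] / [8];  Q = [1, 4, 6] / [2, 5, 9] / [3, 8] / [7]
Final shape: (3, 3, 2, 1).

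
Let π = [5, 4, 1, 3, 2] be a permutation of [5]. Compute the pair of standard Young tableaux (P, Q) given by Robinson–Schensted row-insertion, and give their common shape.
P = [1, 2] / [3] / [4] / [5];  Q = [1, 4] / [2] / [3] / [5];  common shape = (2, 1, 1, 1)

Row-insert the values π_1, π_2, … into P one at a time, bumping the leftmost entry strictly greater than the inserted value down to the next row. The recording tableau Q records, in position (i, j), the step at which that cell was added to P.
  Insert 5 (step 1): P = [5];  Q = [1]
  Insert 4 (step 2): P = [4] / [5];  Q = [1] / [2]
  Insert 1 (step 3): P = [1] / [4] / [5];  Q = [1] / [2] / [3]
  Insert 3 (step 4): P = [1, 3] / [4] / [5];  Q = [1, 4] / [2] / [3]
  Insert 2 (step 5): P = [1, 2] / [3] / [4] / [5];  Q = [1, 4] / [2] / [3] / [5]
Final shape: (2, 1, 1, 1).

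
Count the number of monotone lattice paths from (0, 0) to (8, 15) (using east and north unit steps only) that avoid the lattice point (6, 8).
Number of paths = 382206

Total paths from (0, 0) to (8, 15): C(23, 8) = 490314. Paths through (6, 8): (paths (0, 0) → (6, 8)) × (paths (6, 8) → (8, 15)) = C(14, 6) · C(9, 2) = 3003 · 36 = 108108. Avoidance count = 490314 − 108108 = 382206.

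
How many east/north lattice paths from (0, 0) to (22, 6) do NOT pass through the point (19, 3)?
Number of paths = 345940

Total paths from (0, 0) to (22, 6): C(28, 22) = 376740. Paths through (19, 3): (paths (0, 0) → (19, 3)) × (paths (19, 3) → (22, 6)) = C(22, 19) · C(6, 3) = 1540 · 20 = 30800. Avoidance count = 376740 − 30800 = 345940.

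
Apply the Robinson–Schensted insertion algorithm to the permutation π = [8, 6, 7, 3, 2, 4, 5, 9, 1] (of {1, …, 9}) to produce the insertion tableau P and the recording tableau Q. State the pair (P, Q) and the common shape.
P = [1, 4, 5, 9] / [2, 7] / [3] / [6] / [8];  Q = [1, 3, 7, 8] / [2, 6] / [4] / [5] / [9];  common shape = (4, 2, 1, 1, 1)

Row-insert the values π_1, π_2, … into P one at a time, bumping the leftmost entry strictly greater than the inserted value down to the next row. The recording tableau Q records, in position (i, j), the step at which that cell was added to P.
  Insert 8 (step 1): P = [8];  Q = [1]
  Insert 6 (step 2): P = [6] / [8];  Q = [1] / [2]
  Insert 7 (step 3): P = [6, 7] / [8];  Q = [1, 3] / [2]
  Insert 3 (step 4): P = [3, 7] / [6] / [8];  Q = [1, 3] / [2] / [4]
  Insert 2 (step 5): P = [2, 7] / [3] / [6] / [8];  Q = [1, 3] / [2] / [4] / [5]
  Insert 4 (step 6): P = [2, 4] / [3, 7] / [6] / [8];  Q = [1, 3] / [2, 6] / [4] / [5]
  Insert 5 (step 7): P = [2, 4, 5] / [3, 7] / [6] / [8];  Q = [1, 3, 7] / [2, 6] / [4] / [5]
  Insert 9 (step 8): P = [2, 4, 5, 9] / [3, 7] / [6] / [8];  Q = [1, 3, 7, 8] / [2, 6] / [4] / [5]
  Insert 1 (step 9): P = [1, 4, 5, 9] / [2, 7] / [3] / [6] / [8];  Q = [1, 3, 7, 8] / [2, 6] / [4] / [5] / [9]
Final shape: (4, 2, 1, 1, 1).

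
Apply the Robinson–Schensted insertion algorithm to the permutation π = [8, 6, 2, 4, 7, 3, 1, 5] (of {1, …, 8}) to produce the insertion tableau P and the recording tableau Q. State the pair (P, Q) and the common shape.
P = [1, 3, 5] / [2, 7] / [4] / [6] / [8];  Q = [1, 4, 5] / [2, 8] / [3] / [6] / [7];  common shape = (3, 2, 1, 1, 1)

Row-insert the values π_1, π_2, … into P one at a time, bumping the leftmost entry strictly greater than the inserted value down to the next row. The recording tableau Q records, in position (i, j), the step at which that cell was added to P.
  Insert 8 (step 1): P = [8];  Q = [1]
  Insert 6 (step 2): P = [6] / [8];  Q = [1] / [2]
  Insert 2 (step 3): P = [2] / [6] / [8];  Q = [1] / [2] / [3]
  Insert 4 (step 4): P = [2, 4] / [6] / [8];  Q = [1, 4] / [2] / [3]
  Insert 7 (step 5): P = [2, 4, 7] / [6] / [8];  Q = [1, 4, 5] / [2] / [3]
  Insert 3 (step 6): P = [2, 3, 7] / [4] / [6] / [8];  Q = [1, 4, 5] / [2] / [3] / [6]
  Insert 1 (step 7): P = [1, 3, 7] / [2] / [4] / [6] / [8];  Q = [1, 4, 5] / [2] / [3] / [6] / [7]
  Insert 5 (step 8): P = [1, 3, 5] / [2, 7] / [4] / [6] / [8];  Q = [1, 4, 5] / [2, 8] / [3] / [6] / [7]
Final shape: (3, 2, 1, 1, 1).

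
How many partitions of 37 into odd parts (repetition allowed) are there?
p_odd(37) = 760

Enumerate partitions using only odd parts via the recurrence o(n, m) = o(n, m−2) + o(n−m, m) over odd m, starting from the largest odd part ≤ n. This gives p_odd(37) = 760. (Euler's theorem: equals the count of distinct-part partitions.)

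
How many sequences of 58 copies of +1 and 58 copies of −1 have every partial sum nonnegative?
C_58 = 104088460289122304033498318812080

These ballot sequences are counted by the Catalan number C_n = (1/(n + 1)) · C(2n, n). For n = 58: C_58 = (1/59) · C(116, 58) = 6141219157058215937976400809912720/59 = 104088460289122304033498318812080.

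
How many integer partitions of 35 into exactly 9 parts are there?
p(35, 9 parts) = 1549

Partitions of n into exactly k parts are in bijection with partitions of n − k into at most k parts (subtract 1 from each part). So p(35, exactly 9) = p(26, parts ≤ 9). Computing via the recurrence p(m, j) = p(m, j−1) + p(m−j, j) gives 1549.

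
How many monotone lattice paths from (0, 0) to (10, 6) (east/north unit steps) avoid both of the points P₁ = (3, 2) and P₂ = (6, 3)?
Number of paths = 3168

Inclusion–exclusion. Total paths: C(16, 10) = 8008. Through P₁: C(5, 3)·C(11, 7) = 3300. Through P₂: C(9, 6)·C(7, 4) = 2940. Since P₁ is strictly southwest of P₂, a monotone path through both must visit P₁ then P₂; paths through both = C(5, 3)·C(4, 3)·C(7, 4) = 1400. Avoid both = 8008 − 3300 − 2940 + 1400 = 3168.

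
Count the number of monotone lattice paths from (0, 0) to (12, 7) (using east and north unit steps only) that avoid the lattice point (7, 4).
Number of paths = 31908

Total paths from (0, 0) to (12, 7): C(19, 12) = 50388. Paths through (7, 4): (paths (0, 0) → (7, 4)) × (paths (7, 4) → (12, 7)) = C(11, 7) · C(8, 5) = 330 · 56 = 18480. Avoidance count = 50388 − 18480 = 31908.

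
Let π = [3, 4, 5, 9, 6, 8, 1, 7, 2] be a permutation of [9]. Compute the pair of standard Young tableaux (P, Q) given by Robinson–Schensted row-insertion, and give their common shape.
P = [1, 2, 5, 6, 7] / [3, 4] / [8] / [9];  Q = [1, 2, 3, 4, 6] / [5, 8] / [7] / [9];  common shape = (5, 2, 1, 1)

Row-insert the values π_1, π_2, … into P one at a time, bumping the leftmost entry strictly greater than the inserted value down to the next row. The recording tableau Q records, in position (i, j), the step at which that cell was added to P.
  Insert 3 (step 1): P = [3];  Q = [1]
  Insert 4 (step 2): P = [3, 4];  Q = [1, 2]
  Insert 5 (step 3): P = [3, 4, 5];  Q = [1, 2, 3]
  Insert 9 (step 4): P = [3, 4, 5, 9];  Q = [1, 2, 3, 4]
  Insert 6 (step 5): P = [3, 4, 5, 6] / [9];  Q = [1, 2, 3, 4] / [5]
  Insert 8 (step 6): P = [3, 4, 5, 6, 8] / [9];  Q = [1, 2, 3, 4, 6] / [5]
  Insert 1 (step 7): P = [1, 4, 5, 6, 8] / [3] / [9];  Q = [1, 2, 3, 4, 6] / [5] / [7]
  Insert 7 (step 8): P = [1, 4, 5, 6, 7] / [3, 8] / [9];  Q = [1, 2, 3, 4, 6] / [5, 8] / [7]
  Insert 2 (step 9): P = [1, 2, 5, 6, 7] / [3, 4] / [8] / [9];  Q = [1, 2, 3, 4, 6] / [5, 8] / [7] / [9]
Final shape: (5, 2, 1, 1).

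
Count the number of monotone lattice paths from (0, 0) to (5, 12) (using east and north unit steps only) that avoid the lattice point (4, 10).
Number of paths = 3185

Total paths from (0, 0) to (5, 12): C(17, 5) = 6188. Paths through (4, 10): (paths (0, 0) → (4, 10)) × (paths (4, 10) → (5, 12)) = C(14, 4) · C(3, 1) = 1001 · 3 = 3003. Avoidance count = 6188 − 3003 = 3185.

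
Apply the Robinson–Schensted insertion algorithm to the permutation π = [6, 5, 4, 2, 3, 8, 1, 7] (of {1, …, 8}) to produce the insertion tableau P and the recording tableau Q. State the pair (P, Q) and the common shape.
P = [1, 3, 7] / [2, 8] / [4] / [5] / [6];  Q = [1, 5, 6] / [2, 8] / [3] / [4] / [7];  common shape = (3, 2, 1, 1, 1)

Row-insert the values π_1, π_2, … into P one at a time, bumping the leftmost entry strictly greater than the inserted value down to the next row. The recording tableau Q records, in position (i, j), the step at which that cell was added to P.
  Insert 6 (step 1): P = [6];  Q = [1]
  Insert 5 (step 2): P = [5] / [6];  Q = [1] / [2]
  Insert 4 (step 3): P = [4] / [5] / [6];  Q = [1] / [2] / [3]
  Insert 2 (step 4): P = [2] / [4] / [5] / [6];  Q = [1] / [2] / [3] / [4]
  Insert 3 (step 5): P = [2, 3] / [4] / [5] / [6];  Q = [1, 5] / [2] / [3] / [4]
  Insert 8 (step 6): P = [2, 3, 8] / [4] / [5] / [6];  Q = [1, 5, 6] / [2] / [3] / [4]
  Insert 1 (step 7): P = [1, 3, 8] / [2] / [4] / [5] / [6];  Q = [1, 5, 6] / [2] / [3] / [4] / [7]
  Insert 7 (step 8): P = [1, 3, 7] / [2, 8] / [4] / [5] / [6];  Q = [1, 5, 6] / [2, 8] / [3] / [4] / [7]
Final shape: (3, 2, 1, 1, 1).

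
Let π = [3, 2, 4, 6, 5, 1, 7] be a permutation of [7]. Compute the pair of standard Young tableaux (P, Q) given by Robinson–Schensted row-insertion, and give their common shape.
P = [1, 4, 5, 7] / [2, 6] / [3];  Q = [1, 3, 4, 7] / [2, 5] / [6];  common shape = (4, 2, 1)

Row-insert the values π_1, π_2, … into P one at a time, bumping the leftmost entry strictly greater than the inserted value down to the next row. The recording tableau Q records, in position (i, j), the step at which that cell was added to P.
  Insert 3 (step 1): P = [3];  Q = [1]
  Insert 2 (step 2): P = [2] / [3];  Q = [1] / [2]
  Insert 4 (step 3): P = [2, 4] / [3];  Q = [1, 3] / [2]
  Insert 6 (step 4): P = [2, 4, 6] / [3];  Q = [1, 3, 4] / [2]
  Insert 5 (step 5): P = [2, 4, 5] / [3, 6];  Q = [1, 3, 4] / [2, 5]
  Insert 1 (step 6): P = [1, 4, 5] / [2, 6] / [3];  Q = [1, 3, 4] / [2, 5] / [6]
  Insert 7 (step 7): P = [1, 4, 5, 7] / [2, 6] / [3];  Q = [1, 3, 4, 7] / [2, 5] / [6]
Final shape: (4, 2, 1).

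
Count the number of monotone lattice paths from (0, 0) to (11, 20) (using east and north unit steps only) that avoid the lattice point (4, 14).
Number of paths = 79421355

Total paths from (0, 0) to (11, 20): C(31, 11) = 84672315. Paths through (4, 14): (paths (0, 0) → (4, 14)) × (paths (4, 14) → (11, 20)) = C(18, 4) · C(13, 7) = 3060 · 1716 = 5250960. Avoidance count = 84672315 − 5250960 = 79421355.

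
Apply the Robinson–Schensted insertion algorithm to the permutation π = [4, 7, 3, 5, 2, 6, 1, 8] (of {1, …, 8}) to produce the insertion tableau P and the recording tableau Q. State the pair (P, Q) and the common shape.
P = [1, 5, 6, 8] / [2, 7] / [3] / [4];  Q = [1, 2, 6, 8] / [3, 4] / [5] / [7];  common shape = (4, 2, 1, 1)

Row-insert the values π_1, π_2, … into P one at a time, bumping the leftmost entry strictly greater than the inserted value down to the next row. The recording tableau Q records, in position (i, j), the step at which that cell was added to P.
  Insert 4 (step 1): P = [4];  Q = [1]
  Insert 7 (step 2): P = [4, 7];  Q = [1, 2]
  Insert 3 (step 3): P = [3, 7] / [4];  Q = [1, 2] / [3]
  Insert 5 (step 4): P = [3, 5] / [4, 7];  Q = [1, 2] / [3, 4]
  Insert 2 (step 5): P = [2, 5] / [3, 7] / [4];  Q = [1, 2] / [3, 4] / [5]
  Insert 6 (step 6): P = [2, 5, 6] / [3, 7] / [4];  Q = [1, 2, 6] / [3, 4] / [5]
  Insert 1 (step 7): P = [1, 5, 6] / [2, 7] / [3] / [4];  Q = [1, 2, 6] / [3, 4] / [5] / [7]
  Insert 8 (step 8): P = [1, 5, 6, 8] / [2, 7] / [3] / [4];  Q = [1, 2, 6, 8] / [3, 4] / [5] / [7]
Final shape: (4, 2, 1, 1).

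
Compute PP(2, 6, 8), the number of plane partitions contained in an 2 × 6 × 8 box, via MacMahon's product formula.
PP(2, 6, 8) = 2147145

Evaluate the triple product over i = 1..2, j = 1..6, k = 1..8. The factors are (2/1) · (3/2) · (4/3) · (5/4) · (6/5) · (7/6) · (8/7) · (9/8) · … (96 factors total). The numerators and denominators telescope so the product is an integer; carrying out the multiplication exactly gives PP(2, 6, 8) = 2147145.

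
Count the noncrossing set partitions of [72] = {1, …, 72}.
C_72 = 20276890389709399862928998568254641025700

These noncrossing partitions are counted by the Catalan number C_n = (1/(n + 1)) · C(2n, n). For n = 72: C_72 = (1/73) · C(144, 72) = 1480212998448786189993816895482588794876100/73 = 20276890389709399862928998568254641025700.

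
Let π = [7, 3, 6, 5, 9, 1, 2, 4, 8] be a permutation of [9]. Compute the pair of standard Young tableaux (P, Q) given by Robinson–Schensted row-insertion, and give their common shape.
P = [1, 2, 4, 8] / [3, 5, 9] / [6] / [7];  Q = [1, 3, 5, 9] / [2, 7, 8] / [4] / [6];  common shape = (4, 3, 1, 1)

Row-insert the values π_1, π_2, … into P one at a time, bumping the leftmost entry strictly greater than the inserted value down to the next row. The recording tableau Q records, in position (i, j), the step at which that cell was added to P.
  Insert 7 (step 1): P = [7];  Q = [1]
  Insert 3 (step 2): P = [3] / [7];  Q = [1] / [2]
  Insert 6 (step 3): P = [3, 6] / [7];  Q = [1, 3] / [2]
  Insert 5 (step 4): P = [3, 5] / [6] / [7];  Q = [1, 3] / [2] / [4]
  Insert 9 (step 5): P = [3, 5, 9] / [6] / [7];  Q = [1, 3, 5] / [2] / [4]
  Insert 1 (step 6): P = [1, 5, 9] / [3] / [6] / [7];  Q = [1, 3, 5] / [2] / [4] / [6]
  Insert 2 (step 7): P = [1, 2, 9] / [3, 5] / [6] / [7];  Q = [1, 3, 5] / [2, 7] / [4] / [6]
  Insert 4 (step 8): P = [1, 2, 4] / [3, 5, 9] / [6] / [7];  Q = [1, 3, 5] / [2, 7, 8] / [4] / [6]
  Insert 8 (step 9): P = [1, 2, 4, 8] / [3, 5, 9] / [6] / [7];  Q = [1, 3, 5, 9] / [2, 7, 8] / [4] / [6]
Final shape: (4, 3, 1, 1).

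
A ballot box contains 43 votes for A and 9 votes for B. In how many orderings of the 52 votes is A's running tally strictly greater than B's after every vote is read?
Strict-lead orderings = 2405549300

Total orderings of the 52 votes with 43 for A: C(52, 43) = 3679075400. By the Bertrand ballot formula (Cycle Lemma / reflection principle), the number of orderings in which A is strictly ahead of B throughout is (p − q)/(p + q) · C(p + q, p) = (43 − 9)/(43 + 9) · 3679075400 = 2405549300.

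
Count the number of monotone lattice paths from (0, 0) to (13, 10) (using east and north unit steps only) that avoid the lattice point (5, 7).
Number of paths = 1013386

Total paths from (0, 0) to (13, 10): C(23, 13) = 1144066. Paths through (5, 7): (paths (0, 0) → (5, 7)) × (paths (5, 7) → (13, 10)) = C(12, 5) · C(11, 8) = 792 · 165 = 130680. Avoidance count = 1144066 − 130680 = 1013386.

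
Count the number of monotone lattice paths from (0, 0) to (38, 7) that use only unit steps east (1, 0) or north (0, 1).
Number of paths = 45379620

A monotone lattice path from (0, 0) to (38, 7) consists of 38 east steps and 7 north steps in some order, so it is determined by which 38 of the 45 steps are east. The count is C(45, 38) = 45379620.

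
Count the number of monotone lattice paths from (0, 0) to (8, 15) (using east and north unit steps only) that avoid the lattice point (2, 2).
Number of paths = 327522

Total paths from (0, 0) to (8, 15): C(23, 8) = 490314. Paths through (2, 2): (paths (0, 0) → (2, 2)) × (paths (2, 2) → (8, 15)) = C(4, 2) · C(19, 6) = 6 · 27132 = 162792. Avoidance count = 490314 − 162792 = 327522.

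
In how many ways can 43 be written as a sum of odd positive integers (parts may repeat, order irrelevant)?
p_odd(43) = 1610

Enumerate partitions using only odd parts via the recurrence o(n, m) = o(n, m−2) + o(n−m, m) over odd m, starting from the largest odd part ≤ n. This gives p_odd(43) = 1610. (Euler's theorem: equals the count of distinct-part partitions.)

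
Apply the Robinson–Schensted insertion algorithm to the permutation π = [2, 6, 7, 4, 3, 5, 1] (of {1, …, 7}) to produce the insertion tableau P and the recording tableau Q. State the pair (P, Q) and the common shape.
P = [1, 3, 5] / [2, 7] / [4] / [6];  Q = [1, 2, 3] / [4, 6] / [5] / [7];  common shape = (3, 2, 1, 1)

Row-insert the values π_1, π_2, … into P one at a time, bumping the leftmost entry strictly greater than the inserted value down to the next row. The recording tableau Q records, in position (i, j), the step at which that cell was added to P.
  Insert 2 (step 1): P = [2];  Q = [1]
  Insert 6 (step 2): P = [2, 6];  Q = [1, 2]
  Insert 7 (step 3): P = [2, 6, 7];  Q = [1, 2, 3]
  Insert 4 (step 4): P = [2, 4, 7] / [6];  Q = [1, 2, 3] / [4]
  Insert 3 (step 5): P = [2, 3, 7] / [4] / [6];  Q = [1, 2, 3] / [4] / [5]
  Insert 5 (step 6): P = [2, 3, 5] / [4, 7] / [6];  Q = [1, 2, 3] / [4, 6] / [5]
  Insert 1 (step 7): P = [1, 3, 5] / [2, 7] / [4] / [6];  Q = [1, 2, 3] / [4, 6] / [5] / [7]
Final shape: (3, 2, 1, 1).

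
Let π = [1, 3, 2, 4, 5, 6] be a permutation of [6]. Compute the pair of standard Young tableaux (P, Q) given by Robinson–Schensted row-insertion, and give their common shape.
P = [1, 2, 4, 5, 6] / [3];  Q = [1, 2, 4, 5, 6] / [3];  common shape = (5, 1)

Row-insert the values π_1, π_2, … into P one at a time, bumping the leftmost entry strictly greater than the inserted value down to the next row. The recording tableau Q records, in position (i, j), the step at which that cell was added to P.
  Insert 1 (step 1): P = [1];  Q = [1]
  Insert 3 (step 2): P = [1, 3];  Q = [1, 2]
  Insert 2 (step 3): P = [1, 2] / [3];  Q = [1, 2] / [3]
  Insert 4 (step 4): P = [1, 2, 4] / [3];  Q = [1, 2, 4] / [3]
  Insert 5 (step 5): P = [1, 2, 4, 5] / [3];  Q = [1, 2, 4, 5] / [3]
  Insert 6 (step 6): P = [1, 2, 4, 5, 6] / [3];  Q = [1, 2, 4, 5, 6] / [3]
Final shape: (5, 1).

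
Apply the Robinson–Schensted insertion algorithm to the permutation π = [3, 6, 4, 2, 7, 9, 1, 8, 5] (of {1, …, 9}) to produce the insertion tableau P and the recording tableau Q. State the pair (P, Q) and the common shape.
P = [1, 4, 5, 8] / [2, 7] / [3, 9] / [6];  Q = [1, 2, 5, 6] / [3, 8] / [4, 9] / [7];  common shape = (4, 2, 2, 1)

Row-insert the values π_1, π_2, … into P one at a time, bumping the leftmost entry strictly greater than the inserted value down to the next row. The recording tableau Q records, in position (i, j), the step at which that cell was added to P.
  Insert 3 (step 1): P = [3];  Q = [1]
  Insert 6 (step 2): P = [3, 6];  Q = [1, 2]
  Insert 4 (step 3): P = [3, 4] / [6];  Q = [1, 2] / [3]
  Insert 2 (step 4): P = [2, 4] / [3] / [6];  Q = [1, 2] / [3] / [4]
  Insert 7 (step 5): P = [2, 4, 7] / [3] / [6];  Q = [1, 2, 5] / [3] / [4]
  Insert 9 (step 6): P = [2, 4, 7, 9] / [3] / [6];  Q = [1, 2, 5, 6] / [3] / [4]
  Insert 1 (step 7): P = [1, 4, 7, 9] / [2] / [3] / [6];  Q = [1, 2, 5, 6] / [3] / [4] / [7]
  Insert 8 (step 8): P = [1, 4, 7, 8] / [2, 9] / [3] / [6];  Q = [1, 2, 5, 6] / [3, 8] / [4] / [7]
  Insert 5 (step 9): P = [1, 4, 5, 8] / [2, 7] / [3, 9] / [6];  Q = [1, 2, 5, 6] / [3, 8] / [4, 9] / [7]
Final shape: (4, 2, 2, 1).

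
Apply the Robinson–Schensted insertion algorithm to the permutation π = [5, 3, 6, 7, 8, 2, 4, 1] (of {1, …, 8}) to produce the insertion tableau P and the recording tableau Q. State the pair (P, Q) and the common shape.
P = [1, 4, 7, 8] / [2, 6] / [3] / [5];  Q = [1, 3, 4, 5] / [2, 7] / [6] / [8];  common shape = (4, 2, 1, 1)

Row-insert the values π_1, π_2, … into P one at a time, bumping the leftmost entry strictly greater than the inserted value down to the next row. The recording tableau Q records, in position (i, j), the step at which that cell was added to P.
  Insert 5 (step 1): P = [5];  Q = [1]
  Insert 3 (step 2): P = [3] / [5];  Q = [1] / [2]
  Insert 6 (step 3): P = [3, 6] / [5];  Q = [1, 3] / [2]
  Insert 7 (step 4): P = [3, 6, 7] / [5];  Q = [1, 3, 4] / [2]
  Insert 8 (step 5): P = [3, 6, 7, 8] / [5];  Q = [1, 3, 4, 5] / [2]
  Insert 2 (step 6): P = [2, 6, 7, 8] / [3] / [5];  Q = [1, 3, 4, 5] / [2] / [6]
  Insert 4 (step 7): P = [2, 4, 7, 8] / [3, 6] / [5];  Q = [1, 3, 4, 5] / [2, 7] / [6]
  Insert 1 (step 8): P = [1, 4, 7, 8] / [2, 6] / [3] / [5];  Q = [1, 3, 4, 5] / [2, 7] / [6] / [8]
Final shape: (4, 2, 1, 1).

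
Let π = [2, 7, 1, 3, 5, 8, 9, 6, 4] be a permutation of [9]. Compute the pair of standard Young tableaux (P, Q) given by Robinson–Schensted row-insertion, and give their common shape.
P = [1, 3, 4, 6, 9] / [2, 5, 8] / [7];  Q = [1, 2, 5, 6, 7] / [3, 4, 8] / [9];  common shape = (5, 3, 1)

Row-insert the values π_1, π_2, … into P one at a time, bumping the leftmost entry strictly greater than the inserted value down to the next row. The recording tableau Q records, in position (i, j), the step at which that cell was added to P.
  Insert 2 (step 1): P = [2];  Q = [1]
  Insert 7 (step 2): P = [2, 7];  Q = [1, 2]
  Insert 1 (step 3): P = [1, 7] / [2];  Q = [1, 2] / [3]
  Insert 3 (step 4): P = [1, 3] / [2, 7];  Q = [1, 2] / [3, 4]
  Insert 5 (step 5): P = [1, 3, 5] / [2, 7];  Q = [1, 2, 5] / [3, 4]
  Insert 8 (step 6): P = [1, 3, 5, 8] / [2, 7];  Q = [1, 2, 5, 6] / [3, 4]
  Insert 9 (step 7): P = [1, 3, 5, 8, 9] / [2, 7];  Q = [1, 2, 5, 6, 7] / [3, 4]
  Insert 6 (step 8): P = [1, 3, 5, 6, 9] / [2, 7, 8];  Q = [1, 2, 5, 6, 7] / [3, 4, 8]
  Insert 4 (step 9): P = [1, 3, 4, 6, 9] / [2, 5, 8] / [7];  Q = [1, 2, 5, 6, 7] / [3, 4, 8] / [9]
Final shape: (5, 3, 1).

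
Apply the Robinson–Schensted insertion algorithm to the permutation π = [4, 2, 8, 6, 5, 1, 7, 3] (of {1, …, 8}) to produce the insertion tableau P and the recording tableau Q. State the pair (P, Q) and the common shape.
P = [1, 3, 7] / [2, 5] / [4, 6] / [8];  Q = [1, 3, 7] / [2, 4] / [5, 8] / [6];  common shape = (3, 2, 2, 1)

Row-insert the values π_1, π_2, … into P one at a time, bumping the leftmost entry strictly greater than the inserted value down to the next row. The recording tableau Q records, in position (i, j), the step at which that cell was added to P.
  Insert 4 (step 1): P = [4];  Q = [1]
  Insert 2 (step 2): P = [2] / [4];  Q = [1] / [2]
  Insert 8 (step 3): P = [2, 8] / [4];  Q = [1, 3] / [2]
  Insert 6 (step 4): P = [2, 6] / [4, 8];  Q = [1, 3] / [2, 4]
  Insert 5 (step 5): P = [2, 5] / [4, 6] / [8];  Q = [1, 3] / [2, 4] / [5]
  Insert 1 (step 6): P = [1, 5] / [2, 6] / [4] / [8];  Q = [1, 3] / [2, 4] / [5] / [6]
  Insert 7 (step 7): P = [1, 5, 7] / [2, 6] / [4] / [8];  Q = [1, 3, 7] / [2, 4] / [5] / [6]
  Insert 3 (step 8): P = [1, 3, 7] / [2, 5] / [4, 6] / [8];  Q = [1, 3, 7] / [2, 4] / [5, 8] / [6]
Final shape: (3, 2, 2, 1).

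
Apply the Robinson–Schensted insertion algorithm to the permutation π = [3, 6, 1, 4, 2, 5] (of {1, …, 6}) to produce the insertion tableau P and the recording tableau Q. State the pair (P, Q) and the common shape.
P = [1, 2, 5] / [3, 4] / [6];  Q = [1, 2, 6] / [3, 4] / [5];  common shape = (3, 2, 1)

Row-insert the values π_1, π_2, … into P one at a time, bumping the leftmost entry strictly greater than the inserted value down to the next row. The recording tableau Q records, in position (i, j), the step at which that cell was added to P.
  Insert 3 (step 1): P = [3];  Q = [1]
  Insert 6 (step 2): P = [3, 6];  Q = [1, 2]
  Insert 1 (step 3): P = [1, 6] / [3];  Q = [1, 2] / [3]
  Insert 4 (step 4): P = [1, 4] / [3, 6];  Q = [1, 2] / [3, 4]
  Insert 2 (step 5): P = [1, 2] / [3, 4] / [6];  Q = [1, 2] / [3, 4] / [5]
  Insert 5 (step 6): P = [1, 2, 5] / [3, 4] / [6];  Q = [1, 2, 6] / [3, 4] / [5]
Final shape: (3, 2, 1).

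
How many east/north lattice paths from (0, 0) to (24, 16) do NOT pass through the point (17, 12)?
Number of paths = 45726443100

Total paths from (0, 0) to (24, 16): C(40, 24) = 62852101650. Paths through (17, 12): (paths (0, 0) → (17, 12)) × (paths (17, 12) → (24, 16)) = C(29, 17) · C(11, 7) = 51895935 · 330 = 17125658550. Avoidance count = 62852101650 − 17125658550 = 45726443100.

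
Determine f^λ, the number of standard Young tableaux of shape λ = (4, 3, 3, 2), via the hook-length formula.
# SYT of shape (4, 3, 3, 2) = 2970

Hook-length formula: f^λ = n! / Π hook(c), product over all cells c of the Young diagram. For λ = (4, 3, 3, 2), n = 12 boxes. Hook lengths by row (left-to-right, top-to-bottom): [7, 6, 4, 1]; [5, 4, 2]; [4, 3, 1]; [2, 1]. Product of hooks = 161280. So f^λ = 12! / 161280 = 479001600 / 161280 = 2970.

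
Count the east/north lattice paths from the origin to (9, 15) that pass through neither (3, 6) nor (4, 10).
Number of paths = 740672

Inclusion–exclusion. Total paths: C(24, 9) = 1307504. Through P₁: C(9, 3)·C(15, 6) = 420420. Through P₂: C(14, 4)·C(10, 5) = 252252. Since P₁ is strictly southwest of P₂, a monotone path through both must visit P₁ then P₂; paths through both = C(9, 3)·C(5, 1)·C(10, 5) = 105840. Avoid both = 1307504 − 420420 − 252252 + 105840 = 740672.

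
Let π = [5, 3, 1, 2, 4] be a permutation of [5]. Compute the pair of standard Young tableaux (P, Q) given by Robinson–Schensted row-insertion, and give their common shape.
P = [1, 2, 4] / [3] / [5];  Q = [1, 4, 5] / [2] / [3];  common shape = (3, 1, 1)

Row-insert the values π_1, π_2, … into P one at a time, bumping the leftmost entry strictly greater than the inserted value down to the next row. The recording tableau Q records, in position (i, j), the step at which that cell was added to P.
  Insert 5 (step 1): P = [5];  Q = [1]
  Insert 3 (step 2): P = [3] / [5];  Q = [1] / [2]
  Insert 1 (step 3): P = [1] / [3] / [5];  Q = [1] / [2] / [3]
  Insert 2 (step 4): P = [1, 2] / [3] / [5];  Q = [1, 4] / [2] / [3]
  Insert 4 (step 5): P = [1, 2, 4] / [3] / [5];  Q = [1, 4, 5] / [2] / [3]
Final shape: (3, 1, 1).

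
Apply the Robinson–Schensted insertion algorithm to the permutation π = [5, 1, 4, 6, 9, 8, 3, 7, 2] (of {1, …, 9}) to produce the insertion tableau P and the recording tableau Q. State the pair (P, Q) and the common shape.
P = [1, 2, 6, 7] / [3, 8] / [4, 9] / [5];  Q = [1, 3, 4, 5] / [2, 6] / [7, 8] / [9];  common shape = (4, 2, 2, 1)

Row-insert the values π_1, π_2, … into P one at a time, bumping the leftmost entry strictly greater than the inserted value down to the next row. The recording tableau Q records, in position (i, j), the step at which that cell was added to P.
  Insert 5 (step 1): P = [5];  Q = [1]
  Insert 1 (step 2): P = [1] / [5];  Q = [1] / [2]
  Insert 4 (step 3): P = [1, 4] / [5];  Q = [1, 3] / [2]
  Insert 6 (step 4): P = [1, 4, 6] / [5];  Q = [1, 3, 4] / [2]
  Insert 9 (step 5): P = [1, 4, 6, 9] / [5];  Q = [1, 3, 4, 5] / [2]
  Insert 8 (step 6): P = [1, 4, 6, 8] / [5, 9];  Q = [1, 3, 4, 5] / [2, 6]
  Insert 3 (step 7): P = [1, 3, 6, 8] / [4, 9] / [5];  Q = [1, 3, 4, 5] / [2, 6] / [7]
  Insert 7 (step 8): P = [1, 3, 6, 7] / [4, 8] / [5, 9];  Q = [1, 3, 4, 5] / [2, 6] / [7, 8]
  Insert 2 (step 9): P = [1, 2, 6, 7] / [3, 8] / [4, 9] / [5];  Q = [1, 3, 4, 5] / [2, 6] / [7, 8] / [9]
Final shape: (4, 2, 2, 1).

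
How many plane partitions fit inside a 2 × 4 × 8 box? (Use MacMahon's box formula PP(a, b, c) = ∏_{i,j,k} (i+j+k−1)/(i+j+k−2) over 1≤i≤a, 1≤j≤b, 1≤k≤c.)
PP(2, 4, 8) = 70785

Evaluate the triple product over i = 1..2, j = 1..4, k = 1..8. The factors are (2/1) · (3/2) · (4/3) · (5/4) · (6/5) · (7/6) · (8/7) · (9/8) · … (64 factors total). The numerators and denominators telescope so the product is an integer; carrying out the multiplication exactly gives PP(2, 4, 8) = 70785.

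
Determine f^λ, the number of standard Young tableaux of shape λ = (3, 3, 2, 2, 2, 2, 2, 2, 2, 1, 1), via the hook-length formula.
# SYT of shape (3, 3, 2, 2, 2, 2, 2, 2, 2, 1, 1) = 6565944

Hook-length formula: f^λ = n! / Π hook(c), product over all cells c of the Young diagram. For λ = (3, 3, 2, 2, 2, 2, 2, 2, 2, 1, 1), n = 22 boxes. Hook lengths by row (left-to-right, top-to-bottom): [13, 10, 2]; [12, 9, 1]; [10, 7]; [9, 6]; [8, 5]; [7, 4]; [6, 3]; [5, 2]; [4, 1]; [2]; [1]. Product of hooks = 171186462720000. So f^λ = 22! / 171186462720000 = 1124000727777607680000 / 171186462720000 = 6565944.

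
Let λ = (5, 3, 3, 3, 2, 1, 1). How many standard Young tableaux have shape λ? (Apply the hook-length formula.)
# SYT of shape (5, 3, 3, 3, 2, 1, 1) = 6265350

Hook-length formula: f^λ = n! / Π hook(c), product over all cells c of the Young diagram. For λ = (5, 3, 3, 3, 2, 1, 1), n = 18 boxes. Hook lengths by row (left-to-right, top-to-bottom): [11, 8, 6, 2, 1]; [8, 5, 3]; [7, 4, 2]; [6, 3, 1]; [4, 1]; [2]; [1]. Product of hooks = 1021870080. So f^λ = 18! / 1021870080 = 6402373705728000 / 1021870080 = 6265350.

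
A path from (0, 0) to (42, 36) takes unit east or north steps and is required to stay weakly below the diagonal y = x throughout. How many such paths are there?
Number of paths = 3527173835643930141670

By the reflection principle (André's argument), the number of monotone paths to (42, 36) with n ≤ m that never go above y = x is C(78, 42) − C(78, 43) = 21666924990384142298830 − 18139751154740212157160 = 3527173835643930141670.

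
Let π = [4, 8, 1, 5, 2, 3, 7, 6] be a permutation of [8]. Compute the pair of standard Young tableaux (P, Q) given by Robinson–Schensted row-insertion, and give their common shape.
P = [1, 2, 3, 6] / [4, 5, 7] / [8];  Q = [1, 2, 6, 7] / [3, 4, 8] / [5];  common shape = (4, 3, 1)

Row-insert the values π_1, π_2, … into P one at a time, bumping the leftmost entry strictly greater than the inserted value down to the next row. The recording tableau Q records, in position (i, j), the step at which that cell was added to P.
  Insert 4 (step 1): P = [4];  Q = [1]
  Insert 8 (step 2): P = [4, 8];  Q = [1, 2]
  Insert 1 (step 3): P = [1, 8] / [4];  Q = [1, 2] / [3]
  Insert 5 (step 4): P = [1, 5] / [4, 8];  Q = [1, 2] / [3, 4]
  Insert 2 (step 5): P = [1, 2] / [4, 5] / [8];  Q = [1, 2] / [3, 4] / [5]
  Insert 3 (step 6): P = [1, 2, 3] / [4, 5] / [8];  Q = [1, 2, 6] / [3, 4] / [5]
  Insert 7 (step 7): P = [1, 2, 3, 7] / [4, 5] / [8];  Q = [1, 2, 6, 7] / [3, 4] / [5]
  Insert 6 (step 8): P = [1, 2, 3, 6] / [4, 5, 7] / [8];  Q = [1, 2, 6, 7] / [3, 4, 8] / [5]
Final shape: (4, 3, 1).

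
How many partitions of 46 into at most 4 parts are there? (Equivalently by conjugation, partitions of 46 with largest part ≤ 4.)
p(46, parts ≤ 4) = 920

Use the recurrence p(n, m) = p(n, m−1) + p(n−m, m): either the largest part is < m (count p(n, m−1)) or the largest part is exactly m (remove one copy of m, count p(n−m, m)). With p(0, ·) = 1 this gives p(46, parts ≤ 4) = 920. (By conjugating Young diagrams, this also counts partitions of 46 into at most 4 parts.)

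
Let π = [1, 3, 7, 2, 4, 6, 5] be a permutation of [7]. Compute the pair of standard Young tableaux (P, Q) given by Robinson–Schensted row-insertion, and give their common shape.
P = [1, 2, 4, 5] / [3, 6] / [7];  Q = [1, 2, 3, 6] / [4, 5] / [7];  common shape = (4, 2, 1)

Row-insert the values π_1, π_2, … into P one at a time, bumping the leftmost entry strictly greater than the inserted value down to the next row. The recording tableau Q records, in position (i, j), the step at which that cell was added to P.
  Insert 1 (step 1): P = [1];  Q = [1]
  Insert 3 (step 2): P = [1, 3];  Q = [1, 2]
  Insert 7 (step 3): P = [1, 3, 7];  Q = [1, 2, 3]
  Insert 2 (step 4): P = [1, 2, 7] / [3];  Q = [1, 2, 3] / [4]
  Insert 4 (step 5): P = [1, 2, 4] / [3, 7];  Q = [1, 2, 3] / [4, 5]
  Insert 6 (step 6): P = [1, 2, 4, 6] / [3, 7];  Q = [1, 2, 3, 6] / [4, 5]
  Insert 5 (step 7): P = [1, 2, 4, 5] / [3, 6] / [7];  Q = [1, 2, 3, 6] / [4, 5] / [7]
Final shape: (4, 2, 1).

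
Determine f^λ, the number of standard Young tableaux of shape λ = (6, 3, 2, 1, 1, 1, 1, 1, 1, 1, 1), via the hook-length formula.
# SYT of shape (6, 3, 2, 1, 1, 1, 1, 1, 1, 1, 1) = 2494206

Hook-length formula: f^λ = n! / Π hook(c), product over all cells c of the Young diagram. For λ = (6, 3, 2, 1, 1, 1, 1, 1, 1, 1, 1), n = 19 boxes. Hook lengths by row (left-to-right, top-to-bottom): [16, 7, 5, 3, 2, 1]; [12, 3, 1]; [10, 1]; [8]; [7]; [6]; [5]; [4]; [3]; [2]; [1]. Product of hooks = 48771072000. So f^λ = 19! / 48771072000 = 121645100408832000 / 48771072000 = 2494206.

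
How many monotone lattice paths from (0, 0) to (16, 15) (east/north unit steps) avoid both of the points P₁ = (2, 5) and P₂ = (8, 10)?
Number of paths = 215523747

Inclusion–exclusion. Total paths: C(31, 16) = 300540195. Through P₁: C(7, 2)·C(24, 14) = 41186376. Through P₂: C(18, 8)·C(13, 8) = 56316546. Since P₁ is strictly southwest of P₂, a monotone path through both must visit P₁ then P₂; paths through both = C(7, 2)·C(11, 6)·C(13, 8) = 12486474. Avoid both = 300540195 − 41186376 − 56316546 + 12486474 = 215523747.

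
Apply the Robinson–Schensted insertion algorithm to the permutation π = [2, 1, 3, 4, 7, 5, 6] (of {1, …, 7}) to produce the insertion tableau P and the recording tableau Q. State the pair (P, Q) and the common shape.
P = [1, 3, 4, 5, 6] / [2, 7];  Q = [1, 3, 4, 5, 7] / [2, 6];  common shape = (5, 2)

Row-insert the values π_1, π_2, … into P one at a time, bumping the leftmost entry strictly greater than the inserted value down to the next row. The recording tableau Q records, in position (i, j), the step at which that cell was added to P.
  Insert 2 (step 1): P = [2];  Q = [1]
  Insert 1 (step 2): P = [1] / [2];  Q = [1] / [2]
  Insert 3 (step 3): P = [1, 3] / [2];  Q = [1, 3] / [2]
  Insert 4 (step 4): P = [1, 3, 4] / [2];  Q = [1, 3, 4] / [2]
  Insert 7 (step 5): P = [1, 3, 4, 7] / [2];  Q = [1, 3, 4, 5] / [2]
  Insert 5 (step 6): P = [1, 3, 4, 5] / [2, 7];  Q = [1, 3, 4, 5] / [2, 6]
  Insert 6 (step 7): P = [1, 3, 4, 5, 6] / [2, 7];  Q = [1, 3, 4, 5, 7] / [2, 6]
Final shape: (5, 2).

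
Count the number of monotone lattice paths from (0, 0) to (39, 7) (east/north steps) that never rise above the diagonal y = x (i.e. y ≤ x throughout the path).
Number of paths = 44157861

By the reflection principle (André's argument), the number of monotone paths to (39, 7) with n ≤ m that never go above y = x is C(46, 39) − C(46, 40) = 53524680 − 9366819 = 44157861.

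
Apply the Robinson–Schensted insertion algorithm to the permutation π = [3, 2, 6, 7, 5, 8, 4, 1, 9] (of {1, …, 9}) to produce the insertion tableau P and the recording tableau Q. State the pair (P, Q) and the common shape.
P = [1, 4, 7, 8, 9] / [2, 5] / [3] / [6];  Q = [1, 3, 4, 6, 9] / [2, 5] / [7] / [8];  common shape = (5, 2, 1, 1)

Row-insert the values π_1, π_2, … into P one at a time, bumping the leftmost entry strictly greater than the inserted value down to the next row. The recording tableau Q records, in position (i, j), the step at which that cell was added to P.
  Insert 3 (step 1): P = [3];  Q = [1]
  Insert 2 (step 2): P = [2] / [3];  Q = [1] / [2]
  Insert 6 (step 3): P = [2, 6] / [3];  Q = [1, 3] / [2]
  Insert 7 (step 4): P = [2, 6, 7] / [3];  Q = [1, 3, 4] / [2]
  Insert 5 (step 5): P = [2, 5, 7] / [3, 6];  Q = [1, 3, 4] / [2, 5]
  Insert 8 (step 6): P = [2, 5, 7, 8] / [3, 6];  Q = [1, 3, 4, 6] / [2, 5]
  Insert 4 (step 7): P = [2, 4, 7, 8] / [3, 5] / [6];  Q = [1, 3, 4, 6] / [2, 5] / [7]
  Insert 1 (step 8): P = [1, 4, 7, 8] / [2, 5] / [3] / [6];  Q = [1, 3, 4, 6] / [2, 5] / [7] / [8]
  Insert 9 (step 9): P = [1, 4, 7, 8, 9] / [2, 5] / [3] / [6];  Q = [1, 3, 4, 6, 9] / [2, 5] / [7] / [8]
Final shape: (5, 2, 1, 1).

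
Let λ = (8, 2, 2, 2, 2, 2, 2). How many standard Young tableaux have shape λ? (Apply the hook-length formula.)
# SYT of shape (8, 2, 2, 2, 2, 2, 2) = 5116320

Hook-length formula: f^λ = n! / Π hook(c), product over all cells c of the Young diagram. For λ = (8, 2, 2, 2, 2, 2, 2), n = 20 boxes. Hook lengths by row (left-to-right, top-to-bottom): [14, 13, 6, 5, 4, 3, 2, 1]; [7, 6]; [6, 5]; [5, 4]; [4, 3]; [3, 2]; [2, 1]. Product of hooks = 475517952000. So f^λ = 20! / 475517952000 = 2432902008176640000 / 475517952000 = 5116320.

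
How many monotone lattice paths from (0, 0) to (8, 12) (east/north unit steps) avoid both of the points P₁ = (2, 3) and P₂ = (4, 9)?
Number of paths = 60695

Inclusion–exclusion. Total paths: C(20, 8) = 125970. Through P₁: C(5, 2)·C(15, 6) = 50050. Through P₂: C(13, 4)·C(7, 4) = 25025. Since P₁ is strictly southwest of P₂, a monotone path through both must visit P₁ then P₂; paths through both = C(5, 2)·C(8, 2)·C(7, 4) = 9800. Avoid both = 125970 − 50050 − 25025 + 9800 = 60695.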